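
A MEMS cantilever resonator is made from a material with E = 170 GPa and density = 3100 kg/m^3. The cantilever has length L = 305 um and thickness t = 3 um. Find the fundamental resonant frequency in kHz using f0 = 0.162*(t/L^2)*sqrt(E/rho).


Step 1: Convert units to SI.
t_SI = 3e-6 m, L_SI = 305e-6 m
Step 2: Calculate sqrt(E/rho).
sqrt(170e9 / 3100) = 7405.32 m/s
Step 3: Compute f0.
f0 = 0.162 * 3e-6 / (305e-6)^2 * 7405.32 = 38688.4 Hz = 38.69 kHz


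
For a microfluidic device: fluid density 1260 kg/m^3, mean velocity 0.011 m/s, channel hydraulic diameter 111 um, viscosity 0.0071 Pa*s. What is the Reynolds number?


Step 1: Convert Dh to meters: Dh = 111e-6 m
Step 2: Re = rho * v * Dh / mu
Re = 1260 * 0.011 * 111e-6 / 0.0071
Re = 0.217


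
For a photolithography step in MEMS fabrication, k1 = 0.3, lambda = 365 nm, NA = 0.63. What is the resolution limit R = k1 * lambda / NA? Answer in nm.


Step 1: Identify values: k1 = 0.3, lambda = 365 nm, NA = 0.63
Step 2: R = k1 * lambda / NA
R = 0.3 * 365 / 0.63
R = 173.8 nm


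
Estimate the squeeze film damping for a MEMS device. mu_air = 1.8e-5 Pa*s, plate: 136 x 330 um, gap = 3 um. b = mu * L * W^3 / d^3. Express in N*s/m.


Step 1: Convert to SI.
L = 136e-6 m, W = 330e-6 m, d = 3e-6 m
Step 2: W^3 = (330e-6)^3 = 3.59e-11 m^3
Step 3: d^3 = (3e-6)^3 = 2.70e-17 m^3
Step 4: b = 1.8e-5 * 136e-6 * 3.59e-11 / 2.70e-17
b = 3.26e-03 N*s/m


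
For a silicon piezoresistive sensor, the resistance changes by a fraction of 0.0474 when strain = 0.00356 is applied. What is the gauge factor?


Step 1: Identify values.
dR/R = 0.0474, strain = 0.00356
Step 2: GF = (dR/R) / strain = 0.0474 / 0.00356
GF = 13.3


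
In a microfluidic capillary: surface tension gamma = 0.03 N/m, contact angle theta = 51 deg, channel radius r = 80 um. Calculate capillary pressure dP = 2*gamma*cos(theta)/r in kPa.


Step 1: cos(51 deg) = 0.6293
Step 2: Convert r to m: r = 80e-6 m
Step 3: dP = 2 * 0.03 * 0.6293 / 80e-6 = 472.0 Pa
Step 4: Convert Pa to kPa (divide by 1000).
dP = 0.47 kPa


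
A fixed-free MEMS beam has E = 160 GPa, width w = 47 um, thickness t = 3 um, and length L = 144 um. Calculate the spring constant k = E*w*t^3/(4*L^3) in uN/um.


Step 1: Convert E to consistent units (1 GPa = 1000 uN/um^2).
E = 160 GPa = 160000 uN/um^2
Step 2: Compute t^3 = 3^3 = 27
Step 3: Compute L^3 = 144^3 = 2985984
Step 4: k = 160000 * 47 * 27 / (4 * 2985984)
k = 16.9994 uN/um


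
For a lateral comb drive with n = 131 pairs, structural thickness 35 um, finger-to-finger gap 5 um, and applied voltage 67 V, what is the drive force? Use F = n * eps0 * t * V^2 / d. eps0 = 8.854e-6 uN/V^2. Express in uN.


Step 1: Parameters: n=131, eps0=8.854e-6 uN/V^2, t=35 um, V=67 V, d=5 um
Step 2: V^2 = 4489
Step 3: F = 131 * 8.854e-6 * 35 * 4489 / 5
F = 36.447 uN


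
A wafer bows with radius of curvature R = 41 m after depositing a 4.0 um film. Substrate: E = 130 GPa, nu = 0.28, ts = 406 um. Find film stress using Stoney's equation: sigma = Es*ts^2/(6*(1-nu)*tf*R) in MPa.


Step 1: Compute numerator: Es * ts^2 = 130 * 406^2 = 21428680 (GPa*um^2)
Step 2: Compute denominator (R in um): 6*(1-nu)*tf*R = 6*0.72*4.0*41e6 = 708480000.0 (um^2)
Step 3: sigma (GPa) = 21428680 / 708480000.0 = 3.0246e-02 GPa
Step 4: Convert to MPa (x1000): sigma = 30.2 MPa


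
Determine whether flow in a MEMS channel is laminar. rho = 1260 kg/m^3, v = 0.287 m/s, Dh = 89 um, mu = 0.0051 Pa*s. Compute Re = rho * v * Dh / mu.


Step 1: Convert Dh to meters: Dh = 89e-6 m
Step 2: Re = rho * v * Dh / mu
Re = 1260 * 0.287 * 89e-6 / 0.0051
Re = 6.311
Since Re = 6.311 is below ~2300, the flow is laminar.


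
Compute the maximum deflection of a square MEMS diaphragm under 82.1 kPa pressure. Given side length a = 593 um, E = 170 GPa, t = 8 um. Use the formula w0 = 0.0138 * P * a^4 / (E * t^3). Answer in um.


Step 1: Convert pressure to compatible units (E is in GPa, so P in GPa).
P = 82.1 kPa = 82.1e-6 GPa
Step 2: Compute numerator: 0.0138 * P * a^4.
a^4 = 593^4 = 123657019201
numerator = 0.0138 * 82.1e-6 * 123657019201 = 1.401009e+05
Step 3: Compute denominator: E * t^3 = 170 * 8^3 = 87040
Step 4: w0 = numerator / denominator = 1.401009e+05 / 87040 = 1.6096 um


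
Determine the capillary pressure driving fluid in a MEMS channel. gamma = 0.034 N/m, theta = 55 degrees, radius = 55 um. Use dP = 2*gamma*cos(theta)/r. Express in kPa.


Step 1: cos(55 deg) = 0.5736
Step 2: Convert r to m: r = 55e-6 m
Step 3: dP = 2 * 0.034 * 0.5736 / 55e-6 = 709.2 Pa
Step 4: Convert Pa to kPa (divide by 1000).
dP = 0.71 kPa


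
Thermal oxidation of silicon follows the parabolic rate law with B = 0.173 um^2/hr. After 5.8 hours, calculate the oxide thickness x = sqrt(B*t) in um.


Step 1: Compute B*t = 0.173 * 5.8 = 1.0034
Step 2: x = sqrt(1.0034)
x = 1.002 um


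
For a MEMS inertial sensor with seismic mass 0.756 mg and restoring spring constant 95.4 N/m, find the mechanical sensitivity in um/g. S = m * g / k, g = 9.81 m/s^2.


Step 1: Convert mass: m = 0.756 mg = 7.56e-07 kg
Step 2: S = m * g / k = 7.56e-07 * 9.81 / 95.4
Step 3: S = 7.77e-08 m/g
Step 4: Convert to um/g: S = 0.078 um/g


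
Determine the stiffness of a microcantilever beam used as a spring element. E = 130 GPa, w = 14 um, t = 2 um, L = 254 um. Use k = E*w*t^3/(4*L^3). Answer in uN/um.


Step 1: Convert E to consistent units (1 GPa = 1000 uN/um^2).
E = 130 GPa = 130000 uN/um^2
Step 2: Compute t^3 = 2^3 = 8
Step 3: Compute L^3 = 254^3 = 16387064
Step 4: k = 130000 * 14 * 8 / (4 * 16387064)
k = 0.2221 uN/um


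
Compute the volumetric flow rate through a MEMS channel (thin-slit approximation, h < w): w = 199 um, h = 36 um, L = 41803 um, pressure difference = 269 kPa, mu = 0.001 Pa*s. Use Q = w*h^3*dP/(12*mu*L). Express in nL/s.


Step 1: Convert all dimensions to SI (meters).
w = 199e-6 m, h = 36e-6 m, L = 41803e-6 m, dP = 269e3 Pa
Step 2: Q = w * h^3 * dP / (12 * mu * L)
Q = 199e-6 * (36e-6)^3 * 269e3 / (12 * 0.001 * 41803e-6) = 4.97879406e-09 m^3/s
Step 3: Convert Q from m^3/s to nL/s (1 m^3 = 1e12 nL, so multiply by 1e12).
Q = 4978.794 nL/s


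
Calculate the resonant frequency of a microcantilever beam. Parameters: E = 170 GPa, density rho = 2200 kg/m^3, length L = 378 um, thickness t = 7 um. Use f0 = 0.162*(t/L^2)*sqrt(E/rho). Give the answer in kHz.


Step 1: Convert units to SI.
t_SI = 7e-6 m, L_SI = 378e-6 m
Step 2: Calculate sqrt(E/rho).
sqrt(170e9 / 2200) = 8790.49 m/s
Step 3: Compute f0.
f0 = 0.162 * 7e-6 / (378e-6)^2 * 8790.49 = 69765.8 Hz = 69.77 kHz


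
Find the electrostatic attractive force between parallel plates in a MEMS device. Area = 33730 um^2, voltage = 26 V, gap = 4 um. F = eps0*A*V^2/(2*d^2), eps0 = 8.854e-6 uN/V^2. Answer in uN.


Step 1: Identify parameters.
eps0 = 8.854e-6 uN/V^2, A = 33730 um^2, V = 26 V, d = 4 um
Step 2: Compute V^2 = 26^2 = 676
Step 3: Compute d^2 = 4^2 = 16
Step 4: F = 0.5 * 8.854e-6 * 33730 * 676 / 16
F = 6.309 uN


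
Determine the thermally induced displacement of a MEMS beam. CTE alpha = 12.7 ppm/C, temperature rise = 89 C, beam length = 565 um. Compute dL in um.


Step 1: Convert CTE: alpha = 12.7 ppm/C = 12.7e-6 /C
Step 2: dL = 12.7e-6 * 89 * 565
dL = 0.6386 um


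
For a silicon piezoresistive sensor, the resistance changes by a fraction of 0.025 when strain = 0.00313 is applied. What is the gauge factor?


Step 1: Identify values.
dR/R = 0.025, strain = 0.00313
Step 2: GF = (dR/R) / strain = 0.025 / 0.00313
GF = 8.0


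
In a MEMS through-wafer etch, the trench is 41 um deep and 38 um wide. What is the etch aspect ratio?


Step 1: AR = depth / width
Step 2: AR = 41 / 38
AR = 1.1


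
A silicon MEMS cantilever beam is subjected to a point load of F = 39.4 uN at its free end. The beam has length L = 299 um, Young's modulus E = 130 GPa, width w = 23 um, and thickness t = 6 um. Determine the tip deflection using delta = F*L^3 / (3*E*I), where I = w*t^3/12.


Step 1: Calculate the second moment of area.
I = w * t^3 / 12 = 23 * 6^3 / 12 = 414.0 um^4
Step 2: Convert E to consistent units (1 GPa = 1000 uN/um^2).
E = 130 GPa = 130000 uN/um^2
Step 3: Calculate tip deflection.
delta = F * L^3 / (3 * E * I)
delta = 39.4 * 299^3 / (3 * 130000 * 414.0)
delta = 6.523 um


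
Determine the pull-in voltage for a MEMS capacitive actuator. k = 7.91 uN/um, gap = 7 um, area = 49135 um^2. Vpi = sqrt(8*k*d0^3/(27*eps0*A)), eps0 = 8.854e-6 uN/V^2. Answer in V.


Step 1: Compute numerator: 8 * k * d0^3 = 8 * 7.91 * 7^3 = 21705.04
Step 2: Compute denominator: 27 * eps0 * A = 27 * 8.854e-6 * 49135 = 11.746115
Step 3: Vpi = sqrt(21705.04 / 11.746115)
Vpi = 42.99 V


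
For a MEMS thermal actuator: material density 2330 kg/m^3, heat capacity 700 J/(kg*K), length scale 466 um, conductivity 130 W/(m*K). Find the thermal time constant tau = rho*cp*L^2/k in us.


Step 1: Convert L to m: L = 466e-6 m
Step 2: L^2 = (466e-6)^2 = 2.17156e-07 m^2
Step 3: tau = 2330 * 700 * 2.17156e-07 / 130 = 2.72447258e-03 s
Step 4: Convert to microseconds (multiply by 1e6).
tau = 2724.473 us


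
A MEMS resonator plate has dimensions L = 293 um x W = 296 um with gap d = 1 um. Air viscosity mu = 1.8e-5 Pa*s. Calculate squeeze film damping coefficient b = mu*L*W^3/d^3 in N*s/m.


Step 1: Convert to SI.
L = 293e-6 m, W = 296e-6 m, d = 1e-6 m
Step 2: W^3 = (296e-6)^3 = 2.59e-11 m^3
Step 3: d^3 = (1e-6)^3 = 1.00e-18 m^3
Step 4: b = 1.8e-5 * 293e-6 * 2.59e-11 / 1.00e-18
b = 1.37e-01 N*s/m


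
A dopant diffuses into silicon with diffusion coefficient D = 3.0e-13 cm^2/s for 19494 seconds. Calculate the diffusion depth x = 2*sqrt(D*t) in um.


Step 1: Compute D*t = 3.0e-13 * 19494 = 5.8482e-09 cm^2
Step 2: sqrt(D*t) = 7.64735e-05 cm
Step 3: x = 2 * 7.64735e-05 cm = 1.52947e-04 cm
Step 4: Convert to um (1 cm = 1e4 um): x = 1.529 um


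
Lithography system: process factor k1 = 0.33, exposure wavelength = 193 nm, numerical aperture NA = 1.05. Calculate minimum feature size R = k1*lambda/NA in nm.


Step 1: Identify values: k1 = 0.33, lambda = 193 nm, NA = 1.05
Step 2: R = k1 * lambda / NA
R = 0.33 * 193 / 1.05
R = 60.7 nm


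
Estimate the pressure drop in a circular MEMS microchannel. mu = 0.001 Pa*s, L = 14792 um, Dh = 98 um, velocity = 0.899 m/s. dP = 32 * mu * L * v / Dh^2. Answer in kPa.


Step 1: Convert to SI: L = 14792e-6 m, Dh = 98e-6 m
Step 2: dP = 32 * 0.001 * 14792e-6 * 0.899 / (98e-6)^2
Step 3: dP = 44308.23 Pa
Step 4: Convert to kPa: dP = 44.31 kPa


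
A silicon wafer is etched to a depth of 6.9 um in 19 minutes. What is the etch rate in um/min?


Step 1: Etch rate = depth / time
Step 2: rate = 6.9 / 19
rate = 0.363 um/min


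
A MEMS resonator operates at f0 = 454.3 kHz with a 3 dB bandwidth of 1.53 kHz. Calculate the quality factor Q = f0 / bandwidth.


Step 1: Q = f0 / bandwidth
Step 2: Q = 454.3 / 1.53
Q = 296.9


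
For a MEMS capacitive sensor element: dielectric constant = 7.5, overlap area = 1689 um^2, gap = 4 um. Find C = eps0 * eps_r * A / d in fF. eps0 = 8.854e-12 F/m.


Step 1: Convert area to m^2: A = 1689e-12 m^2
Step 2: Convert gap to m: d = 4e-6 m
Step 3: C = eps0 * eps_r * A / d
C = 8.854e-12 * 7.5 * 1689e-12 / 4e-6
Step 4: Convert to fF (multiply by 1e15).
C = 28.04 fF


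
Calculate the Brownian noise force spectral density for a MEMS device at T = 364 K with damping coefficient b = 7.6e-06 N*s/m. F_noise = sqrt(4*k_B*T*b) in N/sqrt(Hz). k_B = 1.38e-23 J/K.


Step 1: Compute 4 * k_B * T * b
= 4 * 1.38e-23 * 364 * 7.6e-06
= 1.5271e-25 N^2/Hz
Step 2: F_noise = sqrt(1.5271e-25)
F_noise = 3.91e-13 N/sqrt(Hz)


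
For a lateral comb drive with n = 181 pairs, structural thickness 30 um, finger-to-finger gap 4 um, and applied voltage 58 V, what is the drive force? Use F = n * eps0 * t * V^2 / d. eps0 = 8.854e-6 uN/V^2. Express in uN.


Step 1: Parameters: n=181, eps0=8.854e-6 uN/V^2, t=30 um, V=58 V, d=4 um
Step 2: V^2 = 3364
Step 3: F = 181 * 8.854e-6 * 30 * 3364 / 4
F = 40.433 uN


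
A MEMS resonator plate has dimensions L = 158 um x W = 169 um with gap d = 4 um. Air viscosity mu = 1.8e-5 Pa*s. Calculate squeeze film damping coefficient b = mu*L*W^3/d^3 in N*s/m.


Step 1: Convert to SI.
L = 158e-6 m, W = 169e-6 m, d = 4e-6 m
Step 2: W^3 = (169e-6)^3 = 4.83e-12 m^3
Step 3: d^3 = (4e-6)^3 = 6.40e-17 m^3
Step 4: b = 1.8e-5 * 158e-6 * 4.83e-12 / 6.40e-17
b = 2.14e-04 N*s/m


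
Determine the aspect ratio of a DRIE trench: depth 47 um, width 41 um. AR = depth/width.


Step 1: AR = depth / width
Step 2: AR = 47 / 41
AR = 1.1


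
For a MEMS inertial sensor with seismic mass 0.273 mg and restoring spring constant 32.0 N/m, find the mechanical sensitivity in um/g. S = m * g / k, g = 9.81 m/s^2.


Step 1: Convert mass: m = 0.273 mg = 2.73e-07 kg
Step 2: S = m * g / k = 2.73e-07 * 9.81 / 32.0
Step 3: S = 8.37e-08 m/g
Step 4: Convert to um/g: S = 0.084 um/g


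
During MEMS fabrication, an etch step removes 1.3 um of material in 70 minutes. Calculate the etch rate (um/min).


Step 1: Etch rate = depth / time
Step 2: rate = 1.3 / 70
rate = 0.019 um/min


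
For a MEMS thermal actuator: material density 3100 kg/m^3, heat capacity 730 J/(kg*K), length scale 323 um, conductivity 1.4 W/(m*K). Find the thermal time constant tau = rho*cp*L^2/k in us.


Step 1: Convert L to m: L = 323e-6 m
Step 2: L^2 = (323e-6)^2 = 1.04329e-07 m^2
Step 3: tau = 3100 * 730 * 1.04329e-07 / 1.4 = 1.6864037643e-01 s
Step 4: Convert to microseconds (multiply by 1e6).
tau = 168640.376 us


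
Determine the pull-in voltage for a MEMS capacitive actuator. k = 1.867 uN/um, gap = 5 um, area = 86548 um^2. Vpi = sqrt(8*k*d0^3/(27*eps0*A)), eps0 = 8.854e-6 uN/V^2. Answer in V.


Step 1: Compute numerator: 8 * k * d0^3 = 8 * 1.867 * 5^3 = 1867.0
Step 2: Compute denominator: 27 * eps0 * A = 27 * 8.854e-6 * 86548 = 20.689992
Step 3: Vpi = sqrt(1867.0 / 20.689992)
Vpi = 9.5 V


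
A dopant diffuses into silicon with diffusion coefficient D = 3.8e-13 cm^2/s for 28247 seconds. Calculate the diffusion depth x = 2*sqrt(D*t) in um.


Step 1: Compute D*t = 3.8e-13 * 28247 = 1.073386e-08 cm^2
Step 2: sqrt(D*t) = 1.03604e-04 cm
Step 3: x = 2 * 1.03604e-04 cm = 2.07208e-04 cm
Step 4: Convert to um (1 cm = 1e4 um): x = 2.072 um


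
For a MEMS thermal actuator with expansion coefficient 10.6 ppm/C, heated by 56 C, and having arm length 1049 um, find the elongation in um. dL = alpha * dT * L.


Step 1: Convert CTE: alpha = 10.6 ppm/C = 10.6e-6 /C
Step 2: dL = 10.6e-6 * 56 * 1049
dL = 0.6227 um


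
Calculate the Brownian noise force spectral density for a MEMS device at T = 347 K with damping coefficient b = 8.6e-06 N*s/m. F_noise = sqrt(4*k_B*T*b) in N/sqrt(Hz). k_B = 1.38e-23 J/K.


Step 1: Compute 4 * k_B * T * b
= 4 * 1.38e-23 * 347 * 8.6e-06
= 1.6473e-25 N^2/Hz
Step 2: F_noise = sqrt(1.6473e-25)
F_noise = 4.06e-13 N/sqrt(Hz)


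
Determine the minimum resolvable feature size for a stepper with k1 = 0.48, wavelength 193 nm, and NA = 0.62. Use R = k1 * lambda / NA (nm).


Step 1: Identify values: k1 = 0.48, lambda = 193 nm, NA = 0.62
Step 2: R = k1 * lambda / NA
R = 0.48 * 193 / 0.62
R = 149.4 nm


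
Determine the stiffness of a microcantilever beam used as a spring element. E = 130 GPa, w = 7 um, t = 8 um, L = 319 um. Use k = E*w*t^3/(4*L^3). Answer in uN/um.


Step 1: Convert E to consistent units (1 GPa = 1000 uN/um^2).
E = 130 GPa = 130000 uN/um^2
Step 2: Compute t^3 = 8^3 = 512
Step 3: Compute L^3 = 319^3 = 32461759
Step 4: k = 130000 * 7 * 512 / (4 * 32461759)
k = 3.5882 uN/um


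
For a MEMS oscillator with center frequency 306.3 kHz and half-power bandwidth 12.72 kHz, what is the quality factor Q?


Step 1: Q = f0 / bandwidth
Step 2: Q = 306.3 / 12.72
Q = 24.1


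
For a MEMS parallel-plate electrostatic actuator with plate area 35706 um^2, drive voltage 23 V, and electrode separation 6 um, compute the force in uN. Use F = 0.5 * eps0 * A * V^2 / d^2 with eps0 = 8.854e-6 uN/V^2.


Step 1: Identify parameters.
eps0 = 8.854e-6 uN/V^2, A = 35706 um^2, V = 23 V, d = 6 um
Step 2: Compute V^2 = 23^2 = 529
Step 3: Compute d^2 = 6^2 = 36
Step 4: F = 0.5 * 8.854e-6 * 35706 * 529 / 36
F = 2.323 uN


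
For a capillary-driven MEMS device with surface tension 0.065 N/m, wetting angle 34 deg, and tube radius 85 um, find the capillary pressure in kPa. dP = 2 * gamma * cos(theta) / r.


Step 1: cos(34 deg) = 0.829
Step 2: Convert r to m: r = 85e-6 m
Step 3: dP = 2 * 0.065 * 0.829 / 85e-6 = 1267.9 Pa
Step 4: Convert Pa to kPa (divide by 1000).
dP = 1.27 kPa


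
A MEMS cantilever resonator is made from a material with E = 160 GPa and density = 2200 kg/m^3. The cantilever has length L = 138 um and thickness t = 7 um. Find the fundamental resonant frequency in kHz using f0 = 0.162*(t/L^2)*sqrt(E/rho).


Step 1: Convert units to SI.
t_SI = 7e-6 m, L_SI = 138e-6 m
Step 2: Calculate sqrt(E/rho).
sqrt(160e9 / 2200) = 8528.03 m/s
Step 3: Compute f0.
f0 = 0.162 * 7e-6 / (138e-6)^2 * 8528.03 = 507812.8 Hz = 507.81 kHz


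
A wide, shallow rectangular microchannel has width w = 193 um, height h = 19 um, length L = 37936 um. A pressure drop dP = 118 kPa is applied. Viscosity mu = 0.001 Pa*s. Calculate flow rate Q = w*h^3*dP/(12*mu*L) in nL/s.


Step 1: Convert all dimensions to SI (meters).
w = 193e-6 m, h = 19e-6 m, L = 37936e-6 m, dP = 118e3 Pa
Step 2: Q = w * h^3 * dP / (12 * mu * L)
Q = 193e-6 * (19e-6)^3 * 118e3 / (12 * 0.001 * 37936e-6) = 3.4313683e-10 m^3/s
Step 3: Convert Q from m^3/s to nL/s (1 m^3 = 1e12 nL, so multiply by 1e12).
Q = 343.137 nL/s


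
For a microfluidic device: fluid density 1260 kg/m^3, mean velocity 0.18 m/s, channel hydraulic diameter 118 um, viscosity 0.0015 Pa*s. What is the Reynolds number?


Step 1: Convert Dh to meters: Dh = 118e-6 m
Step 2: Re = rho * v * Dh / mu
Re = 1260 * 0.18 * 118e-6 / 0.0015
Re = 17.842


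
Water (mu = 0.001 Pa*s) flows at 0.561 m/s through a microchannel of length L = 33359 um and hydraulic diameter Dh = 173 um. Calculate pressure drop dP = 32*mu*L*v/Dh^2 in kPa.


Step 1: Convert to SI: L = 33359e-6 m, Dh = 173e-6 m
Step 2: dP = 32 * 0.001 * 33359e-6 * 0.561 / (173e-6)^2
Step 3: dP = 20009.38 Pa
Step 4: Convert to kPa: dP = 20.01 kPa


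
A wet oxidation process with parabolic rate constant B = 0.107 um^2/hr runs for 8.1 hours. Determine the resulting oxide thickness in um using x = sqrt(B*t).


Step 1: Compute B*t = 0.107 * 8.1 = 0.8667
Step 2: x = sqrt(0.8667)
x = 0.931 um


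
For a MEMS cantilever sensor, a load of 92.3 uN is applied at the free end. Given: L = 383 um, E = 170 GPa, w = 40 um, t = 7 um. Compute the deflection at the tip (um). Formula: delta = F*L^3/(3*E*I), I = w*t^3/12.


Step 1: Calculate the second moment of area.
I = w * t^3 / 12 = 40 * 7^3 / 12 = 1143.3333 um^4
Step 2: Convert E to consistent units (1 GPa = 1000 uN/um^2).
E = 170 GPa = 170000 uN/um^2
Step 3: Calculate tip deflection.
delta = F * L^3 / (3 * E * I)
delta = 92.3 * 383^3 / (3 * 170000 * 1143.3333)
delta = 8.8931 um


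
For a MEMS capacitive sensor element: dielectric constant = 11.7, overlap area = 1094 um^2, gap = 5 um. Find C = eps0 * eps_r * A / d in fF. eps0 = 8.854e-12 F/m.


Step 1: Convert area to m^2: A = 1094e-12 m^2
Step 2: Convert gap to m: d = 5e-6 m
Step 3: C = eps0 * eps_r * A / d
C = 8.854e-12 * 11.7 * 1094e-12 / 5e-6
Step 4: Convert to fF (multiply by 1e15).
C = 22.67 fF


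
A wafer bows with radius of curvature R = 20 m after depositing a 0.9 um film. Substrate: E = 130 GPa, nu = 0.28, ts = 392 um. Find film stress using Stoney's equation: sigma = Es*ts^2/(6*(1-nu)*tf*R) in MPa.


Step 1: Compute numerator: Es * ts^2 = 130 * 392^2 = 19976320 (GPa*um^2)
Step 2: Compute denominator (R in um): 6*(1-nu)*tf*R = 6*0.72*0.9*20e6 = 77760000.0 (um^2)
Step 3: sigma (GPa) = 19976320 / 77760000.0 = 2.56897e-01 GPa
Step 4: Convert to MPa (x1000): sigma = 256.9 MPa


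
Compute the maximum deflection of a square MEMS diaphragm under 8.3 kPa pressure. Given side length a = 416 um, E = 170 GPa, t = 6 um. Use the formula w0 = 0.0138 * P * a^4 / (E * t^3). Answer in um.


Step 1: Convert pressure to compatible units (E is in GPa, so P in GPa).
P = 8.3 kPa = 8.3e-6 GPa
Step 2: Compute numerator: 0.0138 * P * a^4.
a^4 = 416^4 = 29948379136
numerator = 0.0138 * 8.3e-6 * 29948379136 = 3.4303e+03
Step 3: Compute denominator: E * t^3 = 170 * 6^3 = 36720
Step 4: w0 = numerator / denominator = 3.4303e+03 / 36720 = 0.0934 um


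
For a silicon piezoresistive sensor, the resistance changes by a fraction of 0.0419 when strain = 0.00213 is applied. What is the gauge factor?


Step 1: Identify values.
dR/R = 0.0419, strain = 0.00213
Step 2: GF = (dR/R) / strain = 0.0419 / 0.00213
GF = 19.7


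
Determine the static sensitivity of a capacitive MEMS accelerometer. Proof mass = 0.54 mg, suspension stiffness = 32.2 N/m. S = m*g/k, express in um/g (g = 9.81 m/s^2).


Step 1: Convert mass: m = 0.54 mg = 5.40e-07 kg
Step 2: S = m * g / k = 5.40e-07 * 9.81 / 32.2
Step 3: S = 1.65e-07 m/g
Step 4: Convert to um/g: S = 0.165 um/g


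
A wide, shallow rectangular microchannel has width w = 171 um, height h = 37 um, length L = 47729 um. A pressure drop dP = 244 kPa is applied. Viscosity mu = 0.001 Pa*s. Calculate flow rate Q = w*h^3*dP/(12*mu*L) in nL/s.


Step 1: Convert all dimensions to SI (meters).
w = 171e-6 m, h = 37e-6 m, L = 47729e-6 m, dP = 244e3 Pa
Step 2: Q = w * h^3 * dP / (12 * mu * L)
Q = 171e-6 * (37e-6)^3 * 244e3 / (12 * 0.001 * 47729e-6) = 3.6900099e-09 m^3/s
Step 3: Convert Q from m^3/s to nL/s (1 m^3 = 1e12 nL, so multiply by 1e12).
Q = 3690.01 nL/s


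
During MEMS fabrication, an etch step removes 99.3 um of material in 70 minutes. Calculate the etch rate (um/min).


Step 1: Etch rate = depth / time
Step 2: rate = 99.3 / 70
rate = 1.419 um/min


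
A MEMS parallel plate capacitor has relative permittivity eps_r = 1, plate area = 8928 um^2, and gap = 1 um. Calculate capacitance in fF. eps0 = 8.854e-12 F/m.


Step 1: Convert area to m^2: A = 8928e-12 m^2
Step 2: Convert gap to m: d = 1e-6 m
Step 3: C = eps0 * eps_r * A / d
C = 8.854e-12 * 1 * 8928e-12 / 1e-6
Step 4: Convert to fF (multiply by 1e15).
C = 79.05 fF


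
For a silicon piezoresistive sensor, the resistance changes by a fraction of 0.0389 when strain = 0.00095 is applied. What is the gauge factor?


Step 1: Identify values.
dR/R = 0.0389, strain = 0.00095
Step 2: GF = (dR/R) / strain = 0.0389 / 0.00095
GF = 40.9


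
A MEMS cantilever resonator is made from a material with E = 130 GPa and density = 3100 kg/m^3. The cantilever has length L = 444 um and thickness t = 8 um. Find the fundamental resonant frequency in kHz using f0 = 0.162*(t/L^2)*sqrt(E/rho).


Step 1: Convert units to SI.
t_SI = 8e-6 m, L_SI = 444e-6 m
Step 2: Calculate sqrt(E/rho).
sqrt(130e9 / 3100) = 6475.76 m/s
Step 3: Compute f0.
f0 = 0.162 * 8e-6 / (444e-6)^2 * 6475.76 = 42572.6 Hz = 42.57 kHz


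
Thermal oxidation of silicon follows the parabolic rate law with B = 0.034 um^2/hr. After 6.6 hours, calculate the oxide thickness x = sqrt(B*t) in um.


Step 1: Compute B*t = 0.034 * 6.6 = 0.2244
Step 2: x = sqrt(0.2244)
x = 0.474 um


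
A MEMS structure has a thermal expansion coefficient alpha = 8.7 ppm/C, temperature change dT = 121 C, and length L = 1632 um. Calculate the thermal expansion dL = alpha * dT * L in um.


Step 1: Convert CTE: alpha = 8.7 ppm/C = 8.7e-6 /C
Step 2: dL = 8.7e-6 * 121 * 1632
dL = 1.718 um


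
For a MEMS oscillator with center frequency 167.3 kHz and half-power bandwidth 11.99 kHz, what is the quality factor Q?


Step 1: Q = f0 / bandwidth
Step 2: Q = 167.3 / 11.99
Q = 14.0


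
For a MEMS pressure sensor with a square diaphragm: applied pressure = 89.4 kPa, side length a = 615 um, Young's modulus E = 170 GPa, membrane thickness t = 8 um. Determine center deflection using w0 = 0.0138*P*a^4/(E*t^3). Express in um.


Step 1: Convert pressure to compatible units (E is in GPa, so P in GPa).
P = 89.4 kPa = 89.4e-6 GPa
Step 2: Compute numerator: 0.0138 * P * a^4.
a^4 = 615^4 = 143054150625
numerator = 0.0138 * 89.4e-6 * 143054150625 = 1.764888e+05
Step 3: Compute denominator: E * t^3 = 170 * 8^3 = 87040
Step 4: w0 = numerator / denominator = 1.764888e+05 / 87040 = 2.0277 um


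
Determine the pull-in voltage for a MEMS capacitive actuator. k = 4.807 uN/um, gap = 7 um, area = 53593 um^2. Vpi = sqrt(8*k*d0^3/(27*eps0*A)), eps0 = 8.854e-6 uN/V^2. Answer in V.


Step 1: Compute numerator: 8 * k * d0^3 = 8 * 4.807 * 7^3 = 13190.408
Step 2: Compute denominator: 27 * eps0 * A = 27 * 8.854e-6 * 53593 = 12.811835
Step 3: Vpi = sqrt(13190.408 / 12.811835)
Vpi = 32.09 V


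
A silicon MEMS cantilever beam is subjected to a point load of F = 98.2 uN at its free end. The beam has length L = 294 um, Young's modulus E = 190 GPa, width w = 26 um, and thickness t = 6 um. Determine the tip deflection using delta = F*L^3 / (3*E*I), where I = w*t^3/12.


Step 1: Calculate the second moment of area.
I = w * t^3 / 12 = 26 * 6^3 / 12 = 468.0 um^4
Step 2: Convert E to consistent units (1 GPa = 1000 uN/um^2).
E = 190 GPa = 190000 uN/um^2
Step 3: Calculate tip deflection.
delta = F * L^3 / (3 * E * I)
delta = 98.2 * 294^3 / (3 * 190000 * 468.0)
delta = 9.3548 um


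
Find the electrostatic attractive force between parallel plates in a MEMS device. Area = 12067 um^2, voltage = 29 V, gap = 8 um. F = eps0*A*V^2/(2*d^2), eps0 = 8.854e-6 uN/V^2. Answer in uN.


Step 1: Identify parameters.
eps0 = 8.854e-6 uN/V^2, A = 12067 um^2, V = 29 V, d = 8 um
Step 2: Compute V^2 = 29^2 = 841
Step 3: Compute d^2 = 8^2 = 64
Step 4: F = 0.5 * 8.854e-6 * 12067 * 841 / 64
F = 0.702 uN


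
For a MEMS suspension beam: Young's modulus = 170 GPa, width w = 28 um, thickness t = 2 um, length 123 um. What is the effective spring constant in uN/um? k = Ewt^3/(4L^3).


Step 1: Convert E to consistent units (1 GPa = 1000 uN/um^2).
E = 170 GPa = 170000 uN/um^2
Step 2: Compute t^3 = 2^3 = 8
Step 3: Compute L^3 = 123^3 = 1860867
Step 4: k = 170000 * 28 * 8 / (4 * 1860867)
k = 5.1159 uN/um


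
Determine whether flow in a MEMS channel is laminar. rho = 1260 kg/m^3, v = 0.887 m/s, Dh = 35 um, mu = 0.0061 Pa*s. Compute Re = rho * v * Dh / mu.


Step 1: Convert Dh to meters: Dh = 35e-6 m
Step 2: Re = rho * v * Dh / mu
Re = 1260 * 0.887 * 35e-6 / 0.0061
Re = 6.413
Since Re = 6.413 is below ~2300, the flow is laminar.


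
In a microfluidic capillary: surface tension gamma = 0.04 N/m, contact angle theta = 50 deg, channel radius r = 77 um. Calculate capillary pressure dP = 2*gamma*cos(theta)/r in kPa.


Step 1: cos(50 deg) = 0.6428
Step 2: Convert r to m: r = 77e-6 m
Step 3: dP = 2 * 0.04 * 0.6428 / 77e-6 = 667.8 Pa
Step 4: Convert Pa to kPa (divide by 1000).
dP = 0.67 kPa


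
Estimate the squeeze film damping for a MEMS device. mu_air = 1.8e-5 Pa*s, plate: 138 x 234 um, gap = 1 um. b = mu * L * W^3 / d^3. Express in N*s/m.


Step 1: Convert to SI.
L = 138e-6 m, W = 234e-6 m, d = 1e-6 m
Step 2: W^3 = (234e-6)^3 = 1.28e-11 m^3
Step 3: d^3 = (1e-6)^3 = 1.00e-18 m^3
Step 4: b = 1.8e-5 * 138e-6 * 1.28e-11 / 1.00e-18
b = 3.18e-02 N*s/m


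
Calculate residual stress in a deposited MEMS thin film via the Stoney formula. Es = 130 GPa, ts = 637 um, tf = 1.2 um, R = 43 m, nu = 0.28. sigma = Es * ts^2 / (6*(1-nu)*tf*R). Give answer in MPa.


Step 1: Compute numerator: Es * ts^2 = 130 * 637^2 = 52749970 (GPa*um^2)
Step 2: Compute denominator (R in um): 6*(1-nu)*tf*R = 6*0.72*1.2*43e6 = 222912000.0 (um^2)
Step 3: sigma (GPa) = 52749970 / 222912000.0 = 2.3664e-01 GPa
Step 4: Convert to MPa (x1000): sigma = 236.6 MPa


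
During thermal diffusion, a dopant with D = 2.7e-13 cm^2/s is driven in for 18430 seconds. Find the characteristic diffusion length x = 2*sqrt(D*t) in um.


Step 1: Compute D*t = 2.7e-13 * 18430 = 4.9761e-09 cm^2
Step 2: sqrt(D*t) = 7.05415e-05 cm
Step 3: x = 2 * 7.05415e-05 cm = 1.41083e-04 cm
Step 4: Convert to um (1 cm = 1e4 um): x = 1.411 um


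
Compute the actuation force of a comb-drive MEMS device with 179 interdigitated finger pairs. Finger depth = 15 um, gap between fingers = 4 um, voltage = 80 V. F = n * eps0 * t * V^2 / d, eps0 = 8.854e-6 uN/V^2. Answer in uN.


Step 1: Parameters: n=179, eps0=8.854e-6 uN/V^2, t=15 um, V=80 V, d=4 um
Step 2: V^2 = 6400
Step 3: F = 179 * 8.854e-6 * 15 * 6400 / 4
F = 38.037 uN


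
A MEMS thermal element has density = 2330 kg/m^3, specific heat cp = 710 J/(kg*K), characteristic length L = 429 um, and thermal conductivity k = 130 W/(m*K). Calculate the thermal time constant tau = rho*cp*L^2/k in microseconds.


Step 1: Convert L to m: L = 429e-6 m
Step 2: L^2 = (429e-6)^2 = 1.84041e-07 m^2
Step 3: tau = 2330 * 710 * 1.84041e-07 / 130 = 2.34199251e-03 s
Step 4: Convert to microseconds (multiply by 1e6).
tau = 2341.993 us


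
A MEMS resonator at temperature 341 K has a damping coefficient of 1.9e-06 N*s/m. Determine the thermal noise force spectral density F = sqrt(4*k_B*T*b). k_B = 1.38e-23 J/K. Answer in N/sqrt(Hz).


Step 1: Compute 4 * k_B * T * b
= 4 * 1.38e-23 * 341 * 1.9e-06
= 3.5764e-26 N^2/Hz
Step 2: F_noise = sqrt(3.5764e-26)
F_noise = 1.89e-13 N/sqrt(Hz)


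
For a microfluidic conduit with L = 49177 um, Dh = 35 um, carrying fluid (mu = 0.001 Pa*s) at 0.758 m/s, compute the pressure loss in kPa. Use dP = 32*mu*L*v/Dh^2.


Step 1: Convert to SI: L = 49177e-6 m, Dh = 35e-6 m
Step 2: dP = 32 * 0.001 * 49177e-6 * 0.758 / (35e-6)^2
Step 3: dP = 973744.74 Pa
Step 4: Convert to kPa: dP = 973.74 kPa


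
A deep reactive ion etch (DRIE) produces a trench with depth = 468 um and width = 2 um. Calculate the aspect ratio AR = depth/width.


Step 1: AR = depth / width
Step 2: AR = 468 / 2
AR = 234.0


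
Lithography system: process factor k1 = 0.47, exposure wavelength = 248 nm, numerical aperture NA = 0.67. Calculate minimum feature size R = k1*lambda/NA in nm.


Step 1: Identify values: k1 = 0.47, lambda = 248 nm, NA = 0.67
Step 2: R = k1 * lambda / NA
R = 0.47 * 248 / 0.67
R = 174.0 nm


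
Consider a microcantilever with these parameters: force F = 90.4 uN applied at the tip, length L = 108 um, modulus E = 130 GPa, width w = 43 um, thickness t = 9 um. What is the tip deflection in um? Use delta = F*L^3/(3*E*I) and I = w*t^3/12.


Step 1: Calculate the second moment of area.
I = w * t^3 / 12 = 43 * 9^3 / 12 = 2612.25 um^4
Step 2: Convert E to consistent units (1 GPa = 1000 uN/um^2).
E = 130 GPa = 130000 uN/um^2
Step 3: Calculate tip deflection.
delta = F * L^3 / (3 * E * I)
delta = 90.4 * 108^3 / (3 * 130000 * 2612.25)
delta = 0.1118 um


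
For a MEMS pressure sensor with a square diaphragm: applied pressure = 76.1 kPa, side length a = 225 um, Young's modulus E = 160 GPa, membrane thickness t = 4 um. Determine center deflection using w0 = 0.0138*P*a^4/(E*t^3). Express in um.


Step 1: Convert pressure to compatible units (E is in GPa, so P in GPa).
P = 76.1 kPa = 76.1e-6 GPa
Step 2: Compute numerator: 0.0138 * P * a^4.
a^4 = 225^4 = 2562890625
numerator = 0.0138 * 76.1e-6 * 2562890625 = 2.6915e+03
Step 3: Compute denominator: E * t^3 = 160 * 4^3 = 10240
Step 4: w0 = numerator / denominator = 2.6915e+03 / 10240 = 0.2628 um


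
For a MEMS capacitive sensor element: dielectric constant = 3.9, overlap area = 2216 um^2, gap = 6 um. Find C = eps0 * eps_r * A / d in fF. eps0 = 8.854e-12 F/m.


Step 1: Convert area to m^2: A = 2216e-12 m^2
Step 2: Convert gap to m: d = 6e-6 m
Step 3: C = eps0 * eps_r * A / d
C = 8.854e-12 * 3.9 * 2216e-12 / 6e-6
Step 4: Convert to fF (multiply by 1e15).
C = 12.75 fF


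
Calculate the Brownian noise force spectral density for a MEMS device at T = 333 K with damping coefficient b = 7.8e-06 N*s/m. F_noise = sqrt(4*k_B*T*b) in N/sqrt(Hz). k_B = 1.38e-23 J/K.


Step 1: Compute 4 * k_B * T * b
= 4 * 1.38e-23 * 333 * 7.8e-06
= 1.4338e-25 N^2/Hz
Step 2: F_noise = sqrt(1.4338e-25)
F_noise = 3.79e-13 N/sqrt(Hz)


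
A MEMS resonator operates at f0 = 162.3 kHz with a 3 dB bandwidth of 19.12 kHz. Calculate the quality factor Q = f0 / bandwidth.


Step 1: Q = f0 / bandwidth
Step 2: Q = 162.3 / 19.12
Q = 8.5


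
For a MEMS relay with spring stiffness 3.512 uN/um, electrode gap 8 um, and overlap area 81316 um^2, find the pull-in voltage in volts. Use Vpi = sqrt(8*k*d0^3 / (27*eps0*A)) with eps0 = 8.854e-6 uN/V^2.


Step 1: Compute numerator: 8 * k * d0^3 = 8 * 3.512 * 8^3 = 14385.152
Step 2: Compute denominator: 27 * eps0 * A = 27 * 8.854e-6 * 81316 = 19.43924
Step 3: Vpi = sqrt(14385.152 / 19.43924)
Vpi = 27.2 V


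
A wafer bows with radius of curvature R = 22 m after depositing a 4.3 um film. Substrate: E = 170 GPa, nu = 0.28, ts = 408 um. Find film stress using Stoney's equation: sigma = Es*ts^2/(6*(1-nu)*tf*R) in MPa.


Step 1: Compute numerator: Es * ts^2 = 170 * 408^2 = 28298880 (GPa*um^2)
Step 2: Compute denominator (R in um): 6*(1-nu)*tf*R = 6*0.72*4.3*22e6 = 408672000.0 (um^2)
Step 3: sigma (GPa) = 28298880 / 408672000.0 = 6.9246e-02 GPa
Step 4: Convert to MPa (x1000): sigma = 69.2 MPa


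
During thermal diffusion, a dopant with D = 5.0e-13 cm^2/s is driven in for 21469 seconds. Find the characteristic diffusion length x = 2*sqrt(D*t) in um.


Step 1: Compute D*t = 5.0e-13 * 21469 = 1.07345e-08 cm^2
Step 2: sqrt(D*t) = 1.03607e-04 cm
Step 3: x = 2 * 1.03607e-04 cm = 2.07214e-04 cm
Step 4: Convert to um (1 cm = 1e4 um): x = 2.072 um


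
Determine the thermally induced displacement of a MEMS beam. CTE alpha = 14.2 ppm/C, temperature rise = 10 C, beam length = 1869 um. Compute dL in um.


Step 1: Convert CTE: alpha = 14.2 ppm/C = 14.2e-6 /C
Step 2: dL = 14.2e-6 * 10 * 1869
dL = 0.2654 um


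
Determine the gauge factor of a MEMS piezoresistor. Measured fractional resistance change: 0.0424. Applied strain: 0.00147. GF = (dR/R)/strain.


Step 1: Identify values.
dR/R = 0.0424, strain = 0.00147
Step 2: GF = (dR/R) / strain = 0.0424 / 0.00147
GF = 28.8


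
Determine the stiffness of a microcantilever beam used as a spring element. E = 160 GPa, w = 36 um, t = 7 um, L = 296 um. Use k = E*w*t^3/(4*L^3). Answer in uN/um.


Step 1: Convert E to consistent units (1 GPa = 1000 uN/um^2).
E = 160 GPa = 160000 uN/um^2
Step 2: Compute t^3 = 7^3 = 343
Step 3: Compute L^3 = 296^3 = 25934336
Step 4: k = 160000 * 36 * 343 / (4 * 25934336)
k = 19.045 uN/um


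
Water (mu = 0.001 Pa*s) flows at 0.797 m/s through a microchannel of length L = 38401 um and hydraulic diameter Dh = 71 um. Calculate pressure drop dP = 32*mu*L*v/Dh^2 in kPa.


Step 1: Convert to SI: L = 38401e-6 m, Dh = 71e-6 m
Step 2: dP = 32 * 0.001 * 38401e-6 * 0.797 / (71e-6)^2
Step 3: dP = 194282.70 Pa
Step 4: Convert to kPa: dP = 194.28 kPa


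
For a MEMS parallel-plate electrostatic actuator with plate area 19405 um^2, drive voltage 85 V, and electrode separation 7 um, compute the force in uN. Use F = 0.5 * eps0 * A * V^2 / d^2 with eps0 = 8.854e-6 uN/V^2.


Step 1: Identify parameters.
eps0 = 8.854e-6 uN/V^2, A = 19405 um^2, V = 85 V, d = 7 um
Step 2: Compute V^2 = 85^2 = 7225
Step 3: Compute d^2 = 7^2 = 49
Step 4: F = 0.5 * 8.854e-6 * 19405 * 7225 / 49
F = 12.667 uN


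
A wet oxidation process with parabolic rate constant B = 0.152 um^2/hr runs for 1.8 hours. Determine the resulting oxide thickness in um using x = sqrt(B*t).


Step 1: Compute B*t = 0.152 * 1.8 = 0.2736
Step 2: x = sqrt(0.2736)
x = 0.523 um


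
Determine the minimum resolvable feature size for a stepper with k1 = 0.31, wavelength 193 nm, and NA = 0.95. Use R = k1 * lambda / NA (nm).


Step 1: Identify values: k1 = 0.31, lambda = 193 nm, NA = 0.95
Step 2: R = k1 * lambda / NA
R = 0.31 * 193 / 0.95
R = 63.0 nm


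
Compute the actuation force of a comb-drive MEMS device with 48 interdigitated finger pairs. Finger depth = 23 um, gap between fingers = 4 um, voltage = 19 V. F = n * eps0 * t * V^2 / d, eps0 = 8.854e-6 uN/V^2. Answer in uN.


Step 1: Parameters: n=48, eps0=8.854e-6 uN/V^2, t=23 um, V=19 V, d=4 um
Step 2: V^2 = 361
Step 3: F = 48 * 8.854e-6 * 23 * 361 / 4
F = 0.882 uN


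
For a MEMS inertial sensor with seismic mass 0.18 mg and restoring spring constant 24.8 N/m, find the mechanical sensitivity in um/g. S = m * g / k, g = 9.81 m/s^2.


Step 1: Convert mass: m = 0.18 mg = 1.80e-07 kg
Step 2: S = m * g / k = 1.80e-07 * 9.81 / 24.8
Step 3: S = 7.12e-08 m/g
Step 4: Convert to um/g: S = 0.071 um/g


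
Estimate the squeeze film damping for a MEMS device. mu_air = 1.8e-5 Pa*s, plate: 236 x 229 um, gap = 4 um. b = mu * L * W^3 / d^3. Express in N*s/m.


Step 1: Convert to SI.
L = 236e-6 m, W = 229e-6 m, d = 4e-6 m
Step 2: W^3 = (229e-6)^3 = 1.20e-11 m^3
Step 3: d^3 = (4e-6)^3 = 6.40e-17 m^3
Step 4: b = 1.8e-5 * 236e-6 * 1.20e-11 / 6.40e-17
b = 7.97e-04 N*s/m


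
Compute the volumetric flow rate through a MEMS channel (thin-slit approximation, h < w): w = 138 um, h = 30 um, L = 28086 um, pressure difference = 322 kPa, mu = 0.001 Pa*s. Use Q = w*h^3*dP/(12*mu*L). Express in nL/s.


Step 1: Convert all dimensions to SI (meters).
w = 138e-6 m, h = 30e-6 m, L = 28086e-6 m, dP = 322e3 Pa
Step 2: Q = w * h^3 * dP / (12 * mu * L)
Q = 138e-6 * (30e-6)^3 * 322e3 / (12 * 0.001 * 28086e-6) = 3.55981628e-09 m^3/s
Step 3: Convert Q from m^3/s to nL/s (1 m^3 = 1e12 nL, so multiply by 1e12).
Q = 3559.816 nL/s


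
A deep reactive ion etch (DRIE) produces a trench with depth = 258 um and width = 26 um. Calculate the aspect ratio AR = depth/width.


Step 1: AR = depth / width
Step 2: AR = 258 / 26
AR = 9.9


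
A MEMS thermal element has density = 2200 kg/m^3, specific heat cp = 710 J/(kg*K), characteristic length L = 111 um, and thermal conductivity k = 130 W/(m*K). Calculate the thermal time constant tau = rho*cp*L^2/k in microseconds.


Step 1: Convert L to m: L = 111e-6 m
Step 2: L^2 = (111e-6)^2 = 1.2321e-08 m^2
Step 3: tau = 2200 * 710 * 1.2321e-08 / 130 = 1.4804155e-04 s
Step 4: Convert to microseconds (multiply by 1e6).
tau = 148.042 us


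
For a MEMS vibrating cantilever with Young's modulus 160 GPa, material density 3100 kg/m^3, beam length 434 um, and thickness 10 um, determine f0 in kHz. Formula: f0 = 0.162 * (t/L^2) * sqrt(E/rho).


Step 1: Convert units to SI.
t_SI = 10e-6 m, L_SI = 434e-6 m
Step 2: Calculate sqrt(E/rho).
sqrt(160e9 / 3100) = 7184.21 m/s
Step 3: Compute f0.
f0 = 0.162 * 10e-6 / (434e-6)^2 * 7184.21 = 61789.5 Hz = 61.79 kHz


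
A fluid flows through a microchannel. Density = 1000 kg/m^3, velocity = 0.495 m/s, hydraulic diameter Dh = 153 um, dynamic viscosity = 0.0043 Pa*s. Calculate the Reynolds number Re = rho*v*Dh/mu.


Step 1: Convert Dh to meters: Dh = 153e-6 m
Step 2: Re = rho * v * Dh / mu
Re = 1000 * 0.495 * 153e-6 / 0.0043
Re = 17.613


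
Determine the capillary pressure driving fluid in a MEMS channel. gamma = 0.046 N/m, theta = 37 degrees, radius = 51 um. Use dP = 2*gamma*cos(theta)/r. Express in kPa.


Step 1: cos(37 deg) = 0.7986
Step 2: Convert r to m: r = 51e-6 m
Step 3: dP = 2 * 0.046 * 0.7986 / 51e-6 = 1440.6 Pa
Step 4: Convert Pa to kPa (divide by 1000).
dP = 1.44 kPa


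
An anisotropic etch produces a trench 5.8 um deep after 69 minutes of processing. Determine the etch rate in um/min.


Step 1: Etch rate = depth / time
Step 2: rate = 5.8 / 69
rate = 0.084 um/min


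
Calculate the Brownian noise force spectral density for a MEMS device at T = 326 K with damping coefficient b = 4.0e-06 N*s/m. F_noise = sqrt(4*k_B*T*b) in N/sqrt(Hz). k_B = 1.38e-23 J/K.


Step 1: Compute 4 * k_B * T * b
= 4 * 1.38e-23 * 326 * 4.0e-06
= 7.1981e-26 N^2/Hz
Step 2: F_noise = sqrt(7.1981e-26)
F_noise = 2.68e-13 N/sqrt(Hz)


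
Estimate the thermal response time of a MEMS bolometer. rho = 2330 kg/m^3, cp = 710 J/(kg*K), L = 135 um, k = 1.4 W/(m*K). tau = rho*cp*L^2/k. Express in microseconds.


Step 1: Convert L to m: L = 135e-6 m
Step 2: L^2 = (135e-6)^2 = 1.8225e-08 m^2
Step 3: tau = 2330 * 710 * 1.8225e-08 / 1.4 = 2.153544107e-02 s
Step 4: Convert to microseconds (multiply by 1e6).
tau = 21535.441 us
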